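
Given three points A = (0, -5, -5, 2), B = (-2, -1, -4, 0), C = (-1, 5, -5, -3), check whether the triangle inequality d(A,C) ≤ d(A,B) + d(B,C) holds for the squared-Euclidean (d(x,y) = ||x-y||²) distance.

d(A,B) = 2² + 4² + 1² + 2² = 25, d(B,C) = 1² + 6² + 1² + 3² = 47, d(A,C) = 1² + 10² + 0² + 5² = 126.
d(A,C) = 126 > 25 + 47 = 72. Triangle inequality is VIOLATED. (Squared-Euclidean is not a metric — this is a counterexample.)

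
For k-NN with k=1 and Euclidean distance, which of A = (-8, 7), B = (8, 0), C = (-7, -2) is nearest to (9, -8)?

Distances: d(A) ≈ 22.6716, d(B) ≈ 8.0623, d(C) ≈ 17.088. Nearest: B = (8, 0) with distance 8.0623.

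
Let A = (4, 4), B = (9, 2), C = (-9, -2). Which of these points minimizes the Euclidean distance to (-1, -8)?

Distances: d(A) = 13, d(B) ≈ 14.1421, d(C) = 10. Nearest: C = (-9, -2) with distance 10.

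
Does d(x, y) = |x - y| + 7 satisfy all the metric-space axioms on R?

No. d fails identity of indiscernibles (specifically d(x,x) = 0): d(-1, -1) = |-1 - (-1)| + 7 = 0 + 7 = 7 ≠ 0.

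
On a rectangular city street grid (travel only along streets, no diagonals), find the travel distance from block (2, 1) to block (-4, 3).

Σ|x_i - y_i| = |2 - (-4)| + |1 - 3| = 6 + 2 = 8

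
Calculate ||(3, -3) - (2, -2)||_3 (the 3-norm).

(Σ|x_i - y_i|^3)^(1/3) = (|3 - 2|^3 + |-3 - (-2)|^3)^(1/3)
= (1^3 + 1^3)^(1/3) = (1 + 1)^(1/3) = (2)^(1/3) ≈ 1.2599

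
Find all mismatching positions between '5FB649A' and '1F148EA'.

Differing positions: 1, 3, 4, 5, 6. Hamming distance = 5.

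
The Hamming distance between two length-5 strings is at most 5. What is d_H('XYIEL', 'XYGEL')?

Differing positions: 3. Hamming distance = 1. The maximum possible Hamming distance for length-5 strings is 5, so d_H/5 = 1/5 = 0.2.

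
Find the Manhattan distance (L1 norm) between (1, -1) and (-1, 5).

Σ|x_i - y_i| = |1 - (-1)| + |-1 - 5| = 2 + 6 = 8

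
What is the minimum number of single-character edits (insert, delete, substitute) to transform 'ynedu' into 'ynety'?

Let D[i][j] be the edit distance between the first i characters of 'ynedu' and the first j characters of 'ynety', with D[i][0] = i, D[0][j] = j, and D[i][j] = D[i-1][j-1] if the characters match, else 1 + min(D[i-1][j], D[i][j-1], D[i-1][j-1]). Filling the table (rows: prefixes of 'ynedu', columns: prefixes of 'ynety'):
     ε  y  n  e  t  y
  ε  0  1  2  3  4  5
  y  1  0  1  2  3  4
  n  2  1  0  1  2  3
  e  3  2  1  0  1  2
  d  4  3  2  1  1  2
  u  5  4  3  2  2  2
The bottom-right entry gives D[5][5] = 2, so no sequence of fewer than 2 edits works. Backtracking through the table gives one optimal edit sequence (2 edits):
  ynedu → ynetu (sub d→t @4)
  ynetu → ynety (sub u→y @5)
Edit distance = 2.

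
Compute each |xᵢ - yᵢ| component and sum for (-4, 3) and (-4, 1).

Σ|x_i - y_i| = |-4 - (-4)| + |3 - 1| = 0 + 2 = 2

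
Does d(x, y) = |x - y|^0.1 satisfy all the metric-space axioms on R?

Yes. With 0 < p = 0.1 ≤ 1, d(x,y) = |x-y|^0.1 is a metric on R. Non-negativity and symmetry are immediate; |x-y|^0.1 = 0 ⟺ |x-y| = 0 ⟺ x = y. For the triangle inequality, the function t ↦ t^0.1 is subadditive on [0,∞) when p ≤ 1, so |x-z|^0.1 ≤ (|x-y| + |y-z|)^0.1 ≤ |x-y|^0.1 + |y-z|^0.1.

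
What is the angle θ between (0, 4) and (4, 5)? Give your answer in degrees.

With u = (0, 4), v = (4, 5):
u·v = 0·4 + 4·5 = 0 + 20 = 20.
|u| = √(0² + 4²) = √16, |v| = √(4² + 5²) = √41, so |u||v| = √(16·41) = √656.
cos θ = (u·v)/(|u||v|) = 20/√656 ≈ 0.780869
θ = arccos(0.780869) ≈ 38.66°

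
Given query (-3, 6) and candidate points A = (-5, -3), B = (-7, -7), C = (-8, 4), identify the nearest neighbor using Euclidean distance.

Distances: d(A) ≈ 9.2195, d(B) ≈ 13.6015, d(C) ≈ 5.3852. Nearest: C = (-8, 4) with distance 5.3852.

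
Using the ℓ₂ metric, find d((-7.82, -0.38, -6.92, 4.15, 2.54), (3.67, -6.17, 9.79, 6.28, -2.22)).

√(Σ(x_i - y_i)²) = √((-7.82 - 3.67)² + (-0.38 - (-6.17))² + (-6.92 - 9.79)² + (4.15 - 6.28)² + (2.54 - (-2.22))²)
= √((-11.49)² + 5.79² + (-16.71)² + (-2.13)² + 4.76²) = √(132.0201 + 33.5241 + 279.2241 + 4.5369 + 22.6576) = √471.9628 ≈ 21.7247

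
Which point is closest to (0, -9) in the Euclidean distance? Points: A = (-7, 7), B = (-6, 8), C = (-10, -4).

Distances: d(A) ≈ 17.4642, d(B) ≈ 18.0278, d(C) ≈ 11.1803. Nearest: C = (-10, -4) with distance 11.1803.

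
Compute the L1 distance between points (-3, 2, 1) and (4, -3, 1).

Σ|x_i - y_i| = |-3 - 4| + |2 - (-3)| + |1 - 1| = 7 + 5 + 0 = 12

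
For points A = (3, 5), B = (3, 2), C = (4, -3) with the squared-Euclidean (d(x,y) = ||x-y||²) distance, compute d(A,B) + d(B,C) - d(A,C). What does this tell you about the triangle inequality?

d(A,B) = 0² + 3² = 9, d(B,C) = 1² + 5² = 26, d(A,C) = 1² + 8² = 65.
d(A,B) + d(B,C) - d(A,C) = 9 + 26 - 65 = 35 - 65 = -30. This is < 0, so the triangle inequality FAILS for these points (squared-Euclidean is not a metric).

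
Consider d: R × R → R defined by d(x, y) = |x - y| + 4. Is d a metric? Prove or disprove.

No. d fails identity of indiscernibles (specifically d(x,x) = 0): d(-8, -8) = |-8 - (-8)| + 4 = 0 + 4 = 4 ≠ 0.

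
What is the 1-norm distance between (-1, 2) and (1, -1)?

Σ|x_i - y_i| = |-1 - 1| + |2 - (-1)| = 2 + 3 = 5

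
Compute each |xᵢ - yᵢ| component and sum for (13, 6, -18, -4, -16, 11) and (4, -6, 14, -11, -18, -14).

Σ|x_i - y_i| = |13 - 4| + |6 - (-6)| + |-18 - 14| + |-4 - (-11)| + |-16 - (-18)| + |11 - (-14)| = 9 + 12 + 32 + 7 + 2 + 25 = 87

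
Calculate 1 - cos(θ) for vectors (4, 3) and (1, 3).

With u = (4, 3), v = (1, 3):
u·v = 4·1 + 3·3 = 4 + 9 = 13.
|u| = √(4² + 3²) = √25, |v| = √(1² + 3²) = √10, so |u||v| = √(25·10) = √250.
cos θ = (u·v)/(|u||v|) = 13/√250 ≈ 0.8222
Cosine distance = 1 - cos θ ≈ 1 - 0.8222 = 0.1778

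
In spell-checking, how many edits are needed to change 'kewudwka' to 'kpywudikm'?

Let D[i][j] be the edit distance between the first i characters of 'kewudwka' and the first j characters of 'kpywudikm', with D[i][0] = i, D[0][j] = j, and D[i][j] = D[i-1][j-1] if the characters match, else 1 + min(D[i-1][j], D[i][j-1], D[i-1][j-1]). Filling the table (rows: prefixes of 'kewudwka', columns: prefixes of 'kpywudikm'):
     ε  k  p  y  w  u  d  i  k  m
  ε  0  1  2  3  4  5  6  7  8  9
  k  1  0  1  2  3  4  5  6  7  8
  e  2  1  1  2  3  4  5  6  7  8
  w  3  2  2  2  2  3  4  5  6  7
  u  4  3  3  3  3  2  3  4  5  6
  d  5  4  4  4  4  3  2  3  4  5
  w  6  5  5  5  4  4  3  3  4  5
  k  7  6  6  6  5  5  4  4  3  4
  a  8  7  7  7  6  6  5  5  4  4
The bottom-right entry gives D[8][9] = 4, so no sequence of fewer than 4 edits works. Backtracking through the table gives one optimal edit sequence (4 edits):
  kewudwka → kpewudwka (ins p @2)
  kpewudwka → kpywudwka (sub e→y @3)
  kpywudwka → kpywudika (sub w→i @7)
  kpywudika → kpywudikm (sub a→m @9)
Edit distance = 4.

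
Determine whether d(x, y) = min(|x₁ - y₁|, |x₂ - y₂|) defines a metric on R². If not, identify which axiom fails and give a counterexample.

No. d fails identity of indiscernibles: take x = (1, 0) and y = (1, 2). Then d(x,y) = min(|1 - 1|, |0 - 2|) = min(0, 2) = 0, yet x ≠ y.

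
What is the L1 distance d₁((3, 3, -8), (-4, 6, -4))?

Σ|x_i - y_i| = |3 - (-4)| + |3 - 6| + |-8 - (-4)| = 7 + 3 + 4 = 14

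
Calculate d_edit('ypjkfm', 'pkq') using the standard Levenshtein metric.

Let D[i][j] be the edit distance between the first i characters of 'ypjkfm' and the first j characters of 'pkq', with D[i][0] = i, D[0][j] = j, and D[i][j] = D[i-1][j-1] if the characters match, else 1 + min(D[i-1][j], D[i][j-1], D[i-1][j-1]). Filling the table (rows: prefixes of 'ypjkfm', columns: prefixes of 'pkq'):
     ε  p  k  q
  ε  0  1  2  3
  y  1  1  2  3
  p  2  1  2  3
  j  3  2  2  3
  k  4  3  2  3
  f  5  4  3  3
  m  6  5  4  4
The bottom-right entry gives D[6][3] = 4, so no sequence of fewer than 4 edits works. Backtracking through the table gives one optimal edit sequence (4 edits):
  ypjkfm → pjkfm (del y @1)
  pjkfm → pkfm (del j @2)
  pkfm → pkm (del f @3)
  pkm → pkq (sub m→q @3)
Edit distance = 4.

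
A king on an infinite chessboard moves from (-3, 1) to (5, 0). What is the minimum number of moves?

max(|x_i - y_i|) = max(|-3 - 5|, |1 - 0|) = max(8, 1) = 8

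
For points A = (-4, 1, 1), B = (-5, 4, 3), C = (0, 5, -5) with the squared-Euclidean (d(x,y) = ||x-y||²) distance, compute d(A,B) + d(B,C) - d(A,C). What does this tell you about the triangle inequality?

d(A,B) = 1² + 3² + 2² = 14, d(B,C) = 5² + 1² + 8² = 90, d(A,C) = 4² + 4² + 6² = 68.
d(A,B) + d(B,C) - d(A,C) = 14 + 90 - 68 = 104 - 68 = 36. This is ≥ 0, so the triangle inequality holds for these points.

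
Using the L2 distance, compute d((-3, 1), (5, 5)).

(Σ|x_i - y_i|^2)^(1/2) = (|-3 - 5|^2 + |1 - 5|^2)^(1/2)
= (8^2 + 4^2)^(1/2) = (64 + 16)^(1/2) = (80)^(1/2) ≈ 8.9443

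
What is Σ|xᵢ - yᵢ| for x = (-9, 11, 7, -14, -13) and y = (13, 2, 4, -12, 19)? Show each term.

Σ|x_i - y_i| = |-9 - 13| + |11 - 2| + |7 - 4| + |-14 - (-12)| + |-13 - 19| = 22 + 9 + 3 + 2 + 32 = 68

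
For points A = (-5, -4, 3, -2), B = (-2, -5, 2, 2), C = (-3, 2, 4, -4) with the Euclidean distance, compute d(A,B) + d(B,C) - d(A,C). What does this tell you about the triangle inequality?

d(A,B) = √(3² + 1² + 1² + 4²) = √27 ≈ 5.1962, d(B,C) = √(1² + 7² + 2² + 6²) = √90 ≈ 9.4868, d(A,C) = √(2² + 6² + 1² + 2²) = √45 ≈ 6.7082.
d(A,B) + d(B,C) - d(A,C) = 5.1962 + 9.4868 - 6.7082 = 14.683 - 6.7082 = 7.9748 (to 4 decimal places). This is ≥ 0, so the triangle inequality holds for these points.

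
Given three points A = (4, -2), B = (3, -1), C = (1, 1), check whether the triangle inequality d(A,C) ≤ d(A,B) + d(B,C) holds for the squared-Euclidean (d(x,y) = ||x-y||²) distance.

d(A,B) = 1² + 1² = 2, d(B,C) = 2² + 2² = 8, d(A,C) = 3² + 3² = 18.
d(A,C) = 18 > 2 + 8 = 10. Triangle inequality is VIOLATED. (Squared-Euclidean is not a metric — this is a counterexample.)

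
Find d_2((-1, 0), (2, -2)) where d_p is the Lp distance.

(Σ|x_i - y_i|^2)^(1/2) = (|-1 - 2|^2 + |0 - (-2)|^2)^(1/2)
= (3^2 + 2^2)^(1/2) = (9 + 4)^(1/2) = (13)^(1/2) ≈ 3.6056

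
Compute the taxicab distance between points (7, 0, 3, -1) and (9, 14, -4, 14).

Σ|x_i - y_i| = |7 - 9| + |0 - 14| + |3 - (-4)| + |-1 - 14| = 2 + 14 + 7 + 15 = 38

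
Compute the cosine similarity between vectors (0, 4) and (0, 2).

With u = (0, 4), v = (0, 2):
u·v = 0·0 + 4·2 = 0 + 8 = 8.
|u| = √(0² + 4²) = √16, |v| = √(0² + 2²) = √4, so |u||v| = √(16·4) = √64 = 8.
cos θ = (u·v)/(|u||v|) = 8/8 = 1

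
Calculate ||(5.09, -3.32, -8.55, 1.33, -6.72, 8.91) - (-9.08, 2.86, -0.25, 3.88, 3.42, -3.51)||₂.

√(Σ(x_i - y_i)²) = √((5.09 - (-9.08))² + (-3.32 - 2.86)² + (-8.55 - (-0.25))² + (1.33 - 3.88)² + (-6.72 - 3.42)² + (8.91 - (-3.51))²)
= √(14.17² + (-6.18)² + (-8.3)² + (-2.55)² + (-10.14)² + 12.42²) = √(200.7889 + 38.1924 + 68.89 + 6.5025 + 102.8196 + 154.2564) = √571.4498 ≈ 23.905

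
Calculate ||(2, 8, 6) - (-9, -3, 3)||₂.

√(Σ(x_i - y_i)²) = √((2 - (-9))² + (8 - (-3))² + (6 - 3)²)
= √(11² + 11² + 3²) = √(121 + 121 + 9) = √251 ≈ 15.843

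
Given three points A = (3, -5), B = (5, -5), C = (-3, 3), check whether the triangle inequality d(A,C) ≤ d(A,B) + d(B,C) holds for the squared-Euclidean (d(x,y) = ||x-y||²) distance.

d(A,B) = 2² + 0² = 4, d(B,C) = 8² + 8² = 128, d(A,C) = 6² + 8² = 100.
d(A,C) = 100 ≤ 4 + 128 = 132. Triangle inequality is satisfied.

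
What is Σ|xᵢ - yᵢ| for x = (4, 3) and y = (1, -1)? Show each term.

Σ|x_i - y_i| = |4 - 1| + |3 - (-1)| = 3 + 4 = 7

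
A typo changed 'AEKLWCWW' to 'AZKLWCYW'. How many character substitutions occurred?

Differing positions: 2, 7. Hamming distance = 2.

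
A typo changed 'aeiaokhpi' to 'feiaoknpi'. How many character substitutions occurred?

Differing positions: 1, 7. Hamming distance = 2.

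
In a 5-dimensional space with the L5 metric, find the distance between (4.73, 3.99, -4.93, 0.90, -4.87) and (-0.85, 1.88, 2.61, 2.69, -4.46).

(Σ|x_i - y_i|^5)^(1/5) = (|4.73 - (-0.85)|^5 + |3.99 - 1.88|^5 + |-4.93 - 2.61|^5 + |0.9 - 2.69|^5 + |-4.87 - (-4.46)|^5)^(1/5)
= (5.58^5 + 2.11^5 + 7.54^5 + 1.79^5 + 0.41^5)^(1/5) ≈ (5409.6728 + 41.8227 + 24370.0673 + 18.3766 + 0.0116)^(1/5) = (29839.951)^(1/5) ≈ 7.8516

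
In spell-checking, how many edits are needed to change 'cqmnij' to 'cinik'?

Let D[i][j] be the edit distance between the first i characters of 'cqmnij' and the first j characters of 'cinik', with D[i][0] = i, D[0][j] = j, and D[i][j] = D[i-1][j-1] if the characters match, else 1 + min(D[i-1][j], D[i][j-1], D[i-1][j-1]). Filling the table (rows: prefixes of 'cqmnij', columns: prefixes of 'cinik'):
     ε  c  i  n  i  k
  ε  0  1  2  3  4  5
  c  1  0  1  2  3  4
  q  2  1  1  2  3  4
  m  3  2  2  2  3  4
  n  4  3  3  2  3  4
  i  5  4  3  3  2  3
  j  6  5  4  4  3  3
The bottom-right entry gives D[6][5] = 3, so no sequence of fewer than 3 edits works. Backtracking through the table gives one optimal edit sequence (3 edits):
  cqmnij → cmnij (del q @2)
  cmnij → cinij (sub m→i @2)
  cinij → cinik (sub j→k @5)
Edit distance = 3.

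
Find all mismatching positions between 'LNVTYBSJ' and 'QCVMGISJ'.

Differing positions: 1, 2, 4, 5, 6. Hamming distance = 5.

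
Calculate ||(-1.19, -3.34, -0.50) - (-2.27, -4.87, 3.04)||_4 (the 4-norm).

(Σ|x_i - y_i|^4)^(1/4) = (|-1.19 - (-2.27)|^4 + |-3.34 - (-4.87)|^4 + |-0.5 - 3.04|^4)^(1/4)
= (1.08^4 + 1.53^4 + 3.54^4)^(1/4) ≈ (1.3605 + 5.4798 + 157.041)^(1/4) = (163.8813)^(1/4) ≈ 3.5779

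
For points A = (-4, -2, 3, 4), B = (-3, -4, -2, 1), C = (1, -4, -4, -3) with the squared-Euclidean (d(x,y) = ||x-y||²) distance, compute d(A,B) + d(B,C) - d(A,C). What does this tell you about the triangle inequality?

d(A,B) = 1² + 2² + 5² + 3² = 39, d(B,C) = 4² + 0² + 2² + 4² = 36, d(A,C) = 5² + 2² + 7² + 7² = 127.
d(A,B) + d(B,C) - d(A,C) = 39 + 36 - 127 = 75 - 127 = -52. This is < 0, so the triangle inequality FAILS for these points (squared-Euclidean is not a metric).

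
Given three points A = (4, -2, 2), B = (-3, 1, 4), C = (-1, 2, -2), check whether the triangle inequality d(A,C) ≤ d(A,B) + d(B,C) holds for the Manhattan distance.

d(A,B) = 7 + 3 + 2 = 12, d(B,C) = 2 + 1 + 6 = 9, d(A,C) = 5 + 4 + 4 = 13.
d(A,C) = 13 ≤ 12 + 9 = 21. Triangle inequality is satisfied.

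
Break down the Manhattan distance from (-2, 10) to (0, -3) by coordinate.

Σ|x_i - y_i| = |-2 - 0| + |10 - (-3)| = 2 + 13 = 15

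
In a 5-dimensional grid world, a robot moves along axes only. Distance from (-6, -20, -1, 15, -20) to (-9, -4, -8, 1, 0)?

Σ|x_i - y_i| = |-6 - (-9)| + |-20 - (-4)| + |-1 - (-8)| + |15 - 1| + |-20 - 0| = 3 + 16 + 7 + 14 + 20 = 60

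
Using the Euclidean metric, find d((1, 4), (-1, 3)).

√(Σ(x_i - y_i)²) = √((1 - (-1))² + (4 - 3)²)
= √(2² + 1²) = √(4 + 1) = √5 ≈ 2.2361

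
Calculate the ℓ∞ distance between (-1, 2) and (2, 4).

max(|x_i - y_i|) = max(|-1 - 2|, |2 - 4|) = max(3, 2) = 3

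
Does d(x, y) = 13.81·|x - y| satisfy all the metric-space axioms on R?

Yes. Since |x - y| is a metric on R and 13.81 > 0, the positive scalar multiple 13.81·|x - y| is also a metric: scaling by a positive constant preserves non-negativity, identity (d=0 ⟺ |x-y|=0 ⟺ x=y), symmetry, and the triangle inequality.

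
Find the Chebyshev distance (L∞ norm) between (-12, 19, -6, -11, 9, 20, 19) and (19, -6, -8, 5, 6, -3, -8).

max(|x_i - y_i|) = max(|-12 - 19|, |19 - (-6)|, |-6 - (-8)|, |-11 - 5|, |9 - 6|, |20 - (-3)|, |19 - (-8)|) = max(31, 25, 2, 16, 3, 23, 27) = 31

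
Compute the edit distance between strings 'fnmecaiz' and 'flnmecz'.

Let D[i][j] be the edit distance between the first i characters of 'fnmecaiz' and the first j characters of 'flnmecz', with D[i][0] = i, D[0][j] = j, and D[i][j] = D[i-1][j-1] if the characters match, else 1 + min(D[i-1][j], D[i][j-1], D[i-1][j-1]). Filling the table (rows: prefixes of 'fnmecaiz', columns: prefixes of 'flnmecz'):
     ε  f  l  n  m  e  c  z
  ε  0  1  2  3  4  5  6  7
  f  1  0  1  2  3  4  5  6
  n  2  1  1  1  2  3  4  5
  m  3  2  2  2  1  2  3  4
  e  4  3  3  3  2  1  2  3
  c  5  4  4  4  3  2  1  2
  a  6  5  5  5  4  3  2  2
  i  7  6  6  6  5  4  3  3
  z  8  7  7  7  6  5  4  3
The bottom-right entry gives D[8][7] = 3, so no sequence of fewer than 3 edits works. Backtracking through the table gives one optimal edit sequence (3 edits):
  fnmecaiz → flnmecaiz (ins l @2)
  flnmecaiz → flnmeciz (del a @7)
  flnmeciz → flnmecz (del i @7)
Edit distance = 3.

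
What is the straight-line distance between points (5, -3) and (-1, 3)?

√(Σ(x_i - y_i)²) = √((5 - (-1))² + (-3 - 3)²)
= √(6² + (-6)²) = √(36 + 36) = √72 ≈ 8.4853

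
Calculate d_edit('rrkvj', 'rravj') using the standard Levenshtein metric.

Let D[i][j] be the edit distance between the first i characters of 'rrkvj' and the first j characters of 'rravj', with D[i][0] = i, D[0][j] = j, and D[i][j] = D[i-1][j-1] if the characters match, else 1 + min(D[i-1][j], D[i][j-1], D[i-1][j-1]). Filling the table (rows: prefixes of 'rrkvj', columns: prefixes of 'rravj'):
     ε  r  r  a  v  j
  ε  0  1  2  3  4  5
  r  1  0  1  2  3  4
  r  2  1  0  1  2  3
  k  3  2  1  1  2  3
  v  4  3  2  2  1  2
  j  5  4  3  3  2  1
The bottom-right entry gives D[5][5] = 1, so no sequence of fewer than 1 edit works. Backtracking through the table gives one optimal edit sequence (1 edit):
  rrkvj → rravj (sub k→a @3)
Edit distance = 1.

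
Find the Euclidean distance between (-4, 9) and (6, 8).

√(Σ(x_i - y_i)²) = √((-4 - 6)² + (9 - 8)²)
= √((-10)² + 1²) = √(100 + 1) = √101 ≈ 10.0499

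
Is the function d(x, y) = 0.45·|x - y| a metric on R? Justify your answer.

Yes. Since |x - y| is a metric on R and 0.45 > 0, the positive scalar multiple 0.45·|x - y| is also a metric: scaling by a positive constant preserves non-negativity, identity (d=0 ⟺ |x-y|=0 ⟺ x=y), symmetry, and the triangle inequality.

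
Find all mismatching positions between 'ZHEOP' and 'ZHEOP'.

Differing positions: none. Hamming distance = 0.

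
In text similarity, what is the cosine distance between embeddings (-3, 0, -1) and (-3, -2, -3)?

With u = (-3, 0, -1), v = (-3, -2, -3):
u·v = (-3)·(-3) + 0·(-2) + (-1)·(-3) = 9 + 0 + 3 = 12.
|u| = √((-3)² + 0² + (-1)²) = √10, |v| = √((-3)² + (-2)² + (-3)²) = √22, so |u||v| = √(10·22) = √220.
cos θ = (u·v)/(|u||v|) = 12/√220 ≈ 0.809
Cosine distance = 1 - cos θ ≈ 1 - 0.809 = 0.191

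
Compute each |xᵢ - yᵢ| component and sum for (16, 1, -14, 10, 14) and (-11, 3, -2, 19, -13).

Σ|x_i - y_i| = |16 - (-11)| + |1 - 3| + |-14 - (-2)| + |10 - 19| + |14 - (-13)| = 27 + 2 + 12 + 9 + 27 = 77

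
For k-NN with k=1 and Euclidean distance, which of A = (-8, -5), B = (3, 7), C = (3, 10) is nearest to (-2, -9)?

Distances: d(A) ≈ 7.2111, d(B) ≈ 16.7631, d(C) ≈ 19.6469. Nearest: A = (-8, -5) with distance 7.2111.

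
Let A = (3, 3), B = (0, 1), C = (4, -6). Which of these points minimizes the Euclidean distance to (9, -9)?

Distances: d(A) ≈ 13.4164, d(B) ≈ 13.4536, d(C) ≈ 5.831. Nearest: C = (4, -6) with distance 5.831.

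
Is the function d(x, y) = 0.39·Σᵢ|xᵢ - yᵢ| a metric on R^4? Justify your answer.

Yes. The L1 (Manhattan) norm induces a metric on R^4, and multiplying a metric by a positive constant 0.39 > 0 preserves all four axioms: non-negativity (0.39·||x-y|| ≥ 0), identity (0.39·||x-y|| = 0 ⟺ ||x-y|| = 0 ⟺ x = y), symmetry (||x-y|| = ||y-x||), and the triangle inequality (0.39·||x-z|| ≤ 0.39·||x-y|| + 0.39·||y-z||). So d is a metric.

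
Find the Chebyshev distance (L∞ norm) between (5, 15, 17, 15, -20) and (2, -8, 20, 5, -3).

max(|x_i - y_i|) = max(|5 - 2|, |15 - (-8)|, |17 - 20|, |15 - 5|, |-20 - (-3)|) = max(3, 23, 3, 10, 17) = 23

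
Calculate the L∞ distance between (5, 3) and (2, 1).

max(|x_i - y_i|) = max(|5 - 2|, |3 - 1|) = max(3, 2) = 3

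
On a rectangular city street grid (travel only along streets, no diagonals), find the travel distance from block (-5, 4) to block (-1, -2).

Σ|x_i - y_i| = |-5 - (-1)| + |4 - (-2)| = 4 + 6 = 10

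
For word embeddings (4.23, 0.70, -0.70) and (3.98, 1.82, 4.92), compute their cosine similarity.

With u = (4.23, 0.70, -0.70), v = (3.98, 1.82, 4.92):
u·v = 4.23·3.98 + 0.7·1.82 + (-0.7)·4.92 = 16.8354 + 1.274 + (-3.444) = 14.6654.
|u| = √(4.23² + 0.7² + (-0.7)²) = √(17.8929 + 0.49 + 0.49) = √18.8729, |v| = √(3.98² + 1.82² + 4.92²) = √(15.8404 + 3.3124 + 24.2064) = √43.3592.
cos θ = (u·v)/(|u||v|) = 14.6654/(√18.8729·√43.3592) ≈ 0.5127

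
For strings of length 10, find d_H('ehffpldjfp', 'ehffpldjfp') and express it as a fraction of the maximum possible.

Differing positions: none. Hamming distance = 0. The maximum possible Hamming distance for length-10 strings is 10, so d_H/10 = 0/10 = 0.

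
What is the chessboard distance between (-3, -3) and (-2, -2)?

max(|x_i - y_i|) = max(|-3 - (-2)|, |-3 - (-2)|) = max(1, 1) = 1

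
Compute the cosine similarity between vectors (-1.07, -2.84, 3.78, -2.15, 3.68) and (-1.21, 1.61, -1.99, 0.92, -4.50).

With u = (-1.07, -2.84, 3.78, -2.15, 3.68), v = (-1.21, 1.61, -1.99, 0.92, -4.50):
u·v = (-1.07)·(-1.21) + (-2.84)·1.61 + 3.78·(-1.99) + (-2.15)·0.92 + 3.68·(-4.5) = 1.2947 + (-4.5724) + (-7.5222) + (-1.978) + (-16.56) = -29.3379.
|u| = √((-1.07)² + (-2.84)² + 3.78² + (-2.15)² + 3.68²) = √(1.1449 + 8.0656 + 14.2884 + 4.6225 + 13.5424) = √41.6638, |v| = √((-1.21)² + 1.61² + (-1.99)² + 0.92² + (-4.5)²) = √(1.4641 + 2.5921 + 3.9601 + 0.8464 + 20.25) = √29.1127.
cos θ = (u·v)/(|u||v|) = -29.3379/(√41.6638·√29.1127) ≈ -0.8424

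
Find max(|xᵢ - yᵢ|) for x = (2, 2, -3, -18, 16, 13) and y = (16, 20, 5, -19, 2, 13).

max(|x_i - y_i|) = max(|2 - 16|, |2 - 20|, |-3 - 5|, |-18 - (-19)|, |16 - 2|, |13 - 13|) = max(14, 18, 8, 1, 14, 0) = 18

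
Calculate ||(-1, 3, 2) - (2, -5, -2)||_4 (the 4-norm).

(Σ|x_i - y_i|^4)^(1/4) = (|-1 - 2|^4 + |3 - (-5)|^4 + |2 - (-2)|^4)^(1/4)
= (3^4 + 8^4 + 4^4)^(1/4) = (81 + 4096 + 256)^(1/4) = (4433)^(1/4) ≈ 8.1597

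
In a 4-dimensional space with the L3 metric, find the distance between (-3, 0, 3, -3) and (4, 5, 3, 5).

(Σ|x_i - y_i|^3)^(1/3) = (|-3 - 4|^3 + |0 - 5|^3 + |3 - 3|^3 + |-3 - 5|^3)^(1/3)
= (7^3 + 5^3 + 0^3 + 8^3)^(1/3) = (343 + 125 + 0 + 512)^(1/3) = (980)^(1/3) ≈ 9.9329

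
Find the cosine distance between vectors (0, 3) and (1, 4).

With u = (0, 3), v = (1, 4):
u·v = 0·1 + 3·4 = 0 + 12 = 12.
|u| = √(0² + 3²) = √9, |v| = √(1² + 4²) = √17, so |u||v| = √(9·17) = √153.
cos θ = (u·v)/(|u||v|) = 12/√153 ≈ 0.9701
Cosine distance = 1 - cos θ ≈ 1 - 0.9701 = 0.0299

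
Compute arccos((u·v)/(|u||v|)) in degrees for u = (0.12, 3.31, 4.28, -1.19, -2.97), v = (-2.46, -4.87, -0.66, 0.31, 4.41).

With u = (0.12, 3.31, 4.28, -1.19, -2.97), v = (-2.46, -4.87, -0.66, 0.31, 4.41):
u·v = 0.12·(-2.46) + 3.31·(-4.87) + 4.28·(-0.66) + (-1.19)·0.31 + (-2.97)·4.41 = (-0.2952) + (-16.1197) + (-2.8248) + (-0.3689) + (-13.0977) = -32.7063.
|u| = √(0.12² + 3.31² + 4.28² + (-1.19)² + (-2.97)²) = √(0.0144 + 10.9561 + 18.3184 + 1.4161 + 8.8209) = √39.5259, |v| = √((-2.46)² + (-4.87)² + (-0.66)² + 0.31² + 4.41²) = √(6.0516 + 23.7169 + 0.4356 + 0.0961 + 19.4481) = √49.7483.
cos θ = (u·v)/(|u||v|) = -32.7063/(√39.5259·√49.7483) ≈ -0.737567
θ = arccos(-0.737567) ≈ 137.52°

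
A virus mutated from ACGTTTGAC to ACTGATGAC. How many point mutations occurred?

Differing positions: 3, 4, 5. Hamming distance = 3.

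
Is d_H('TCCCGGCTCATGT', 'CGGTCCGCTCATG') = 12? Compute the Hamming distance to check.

Differing positions: 1, 2, 3, 4, 5, 6, 7, 8, 9, 10, 11, 12, 13. Hamming distance = 13, so the claim that d_H = 12 is false.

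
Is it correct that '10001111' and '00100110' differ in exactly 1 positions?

Differing positions: 1, 3, 5, 8. Hamming distance = 4, so the claim that d_H = 1 is false.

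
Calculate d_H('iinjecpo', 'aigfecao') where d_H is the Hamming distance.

Differing positions: 1, 3, 4, 7. Hamming distance = 4.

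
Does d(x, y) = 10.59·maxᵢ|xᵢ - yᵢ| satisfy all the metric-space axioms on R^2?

Yes. The L∞ (Chebyshev) norm induces a metric on R^2, and multiplying a metric by a positive constant 10.59 > 0 preserves all four axioms: non-negativity (10.59·||x-y|| ≥ 0), identity (10.59·||x-y|| = 0 ⟺ ||x-y|| = 0 ⟺ x = y), symmetry (||x-y|| = ||y-x||), and the triangle inequality (10.59·||x-z|| ≤ 10.59·||x-y|| + 10.59·||y-z||). So d is a metric.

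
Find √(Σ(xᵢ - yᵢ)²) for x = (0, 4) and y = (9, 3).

√(Σ(x_i - y_i)²) = √((0 - 9)² + (4 - 3)²)
= √((-9)² + 1²) = √(81 + 1) = √82 ≈ 9.0554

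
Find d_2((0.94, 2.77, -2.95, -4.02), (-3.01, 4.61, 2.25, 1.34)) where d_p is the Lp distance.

(Σ|x_i - y_i|^2)^(1/2) = (|0.94 - (-3.01)|^2 + |2.77 - 4.61|^2 + |-2.95 - 2.25|^2 + |-4.02 - 1.34|^2)^(1/2)
= (3.95^2 + 1.84^2 + 5.2^2 + 5.36^2)^(1/2) = (15.6025 + 3.3856 + 27.04 + 28.7296)^(1/2) = (74.7577)^(1/2) ≈ 8.6463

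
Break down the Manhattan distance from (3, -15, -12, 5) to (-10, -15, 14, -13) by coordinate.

Σ|x_i - y_i| = |3 - (-10)| + |-15 - (-15)| + |-12 - 14| + |5 - (-13)| = 13 + 0 + 26 + 18 = 57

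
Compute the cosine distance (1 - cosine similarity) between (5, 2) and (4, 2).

With u = (5, 2), v = (4, 2):
u·v = 5·4 + 2·2 = 20 + 4 = 24.
|u| = √(5² + 2²) = √29, |v| = √(4² + 2²) = √20, so |u||v| = √(29·20) = √580.
cos θ = (u·v)/(|u||v|) = 24/√580 ≈ 0.9965
Cosine distance = 1 - cos θ ≈ 1 - 0.9965 = 0.0035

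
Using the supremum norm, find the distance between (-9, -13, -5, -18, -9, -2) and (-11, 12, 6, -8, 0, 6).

max(|x_i - y_i|) = max(|-9 - (-11)|, |-13 - 12|, |-5 - 6|, |-18 - (-8)|, |-9 - 0|, |-2 - 6|) = max(2, 25, 11, 10, 9, 8) = 25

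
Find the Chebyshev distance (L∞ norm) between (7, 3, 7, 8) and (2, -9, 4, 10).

max(|x_i - y_i|) = max(|7 - 2|, |3 - (-9)|, |7 - 4|, |8 - 10|) = max(5, 12, 3, 2) = 12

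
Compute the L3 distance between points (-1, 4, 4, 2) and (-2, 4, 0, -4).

(Σ|x_i - y_i|^3)^(1/3) = (|-1 - (-2)|^3 + |4 - 4|^3 + |4 - 0|^3 + |2 - (-4)|^3)^(1/3)
= (1^3 + 0^3 + 4^3 + 6^3)^(1/3) = (1 + 0 + 64 + 216)^(1/3) = (281)^(1/3) ≈ 6.5499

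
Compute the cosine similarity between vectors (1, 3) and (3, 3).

With u = (1, 3), v = (3, 3):
u·v = 1·3 + 3·3 = 3 + 9 = 12.
|u| = √(1² + 3²) = √10, |v| = √(3² + 3²) = √18, so |u||v| = √(10·18) = √180.
cos θ = (u·v)/(|u||v|) = 12/√180 ≈ 0.8944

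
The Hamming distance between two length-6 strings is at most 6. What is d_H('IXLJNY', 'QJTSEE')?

Differing positions: 1, 2, 3, 4, 5, 6. Hamming distance = 6. The maximum possible Hamming distance for length-6 strings is 6, so d_H/6 = 6/6 = 1.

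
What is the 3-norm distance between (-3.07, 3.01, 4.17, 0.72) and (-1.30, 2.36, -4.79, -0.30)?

(Σ|x_i - y_i|^3)^(1/3) = (|-3.07 - (-1.3)|^3 + |3.01 - 2.36|^3 + |4.17 - (-4.79)|^3 + |0.72 - (-0.3)|^3)^(1/3)
= (1.77^3 + 0.65^3 + 8.96^3 + 1.02^3)^(1/3) ≈ (5.5452 + 0.2746 + 719.3231 + 1.0612)^(1/3) = (726.2041)^(1/3) ≈ 8.9885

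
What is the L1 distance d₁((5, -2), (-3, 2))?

Σ|x_i - y_i| = |5 - (-3)| + |-2 - 2| = 8 + 4 = 12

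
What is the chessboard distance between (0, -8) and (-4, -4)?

max(|x_i - y_i|) = max(|0 - (-4)|, |-8 - (-4)|) = max(4, 4) = 4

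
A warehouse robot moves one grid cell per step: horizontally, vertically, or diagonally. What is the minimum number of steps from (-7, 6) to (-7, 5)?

max(|x_i - y_i|) = max(|-7 - (-7)|, |6 - 5|) = max(0, 1) = 1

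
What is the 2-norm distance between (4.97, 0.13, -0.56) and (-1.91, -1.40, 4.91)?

(Σ|x_i - y_i|^2)^(1/2) = (|4.97 - (-1.91)|^2 + |0.13 - (-1.4)|^2 + |-0.56 - 4.91|^2)^(1/2)
= (6.88^2 + 1.53^2 + 5.47^2)^(1/2) = (47.3344 + 2.3409 + 29.9209)^(1/2) = (79.5962)^(1/2) ≈ 8.9217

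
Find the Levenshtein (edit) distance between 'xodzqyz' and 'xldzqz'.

Let D[i][j] be the edit distance between the first i characters of 'xodzqyz' and the first j characters of 'xldzqz', with D[i][0] = i, D[0][j] = j, and D[i][j] = D[i-1][j-1] if the characters match, else 1 + min(D[i-1][j], D[i][j-1], D[i-1][j-1]). Filling the table (rows: prefixes of 'xodzqyz', columns: prefixes of 'xldzqz'):
     ε  x  l  d  z  q  z
  ε  0  1  2  3  4  5  6
  x  1  0  1  2  3  4  5
  o  2  1  1  2  3  4  5
  d  3  2  2  1  2  3  4
  z  4  3  3  2  1  2  3
  q  5  4  4  3  2  1  2
  y  6  5  5  4  3  2  2
  z  7  6  6  5  4  3  2
The bottom-right entry gives D[7][6] = 2, so no sequence of fewer than 2 edits works. Backtracking through the table gives one optimal edit sequence (2 edits):
  xodzqyz → xldzqyz (sub o→l @2)
  xldzqyz → xldzqz (del y @6)
Edit distance = 2.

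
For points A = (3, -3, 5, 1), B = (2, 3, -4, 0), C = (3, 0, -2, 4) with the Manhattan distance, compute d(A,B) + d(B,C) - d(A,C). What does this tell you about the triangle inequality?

d(A,B) = 1 + 6 + 9 + 1 = 17, d(B,C) = 1 + 3 + 2 + 4 = 10, d(A,C) = 0 + 3 + 7 + 3 = 13.
d(A,B) + d(B,C) - d(A,C) = 17 + 10 - 13 = 27 - 13 = 14. This is ≥ 0, so the triangle inequality holds for these points.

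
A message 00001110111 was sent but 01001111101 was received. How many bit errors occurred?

Differing positions: 2, 8, 10. Hamming distance = 3.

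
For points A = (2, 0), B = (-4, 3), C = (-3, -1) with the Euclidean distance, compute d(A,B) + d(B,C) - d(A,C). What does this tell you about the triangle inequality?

d(A,B) = √(6² + 3²) = √45 ≈ 6.7082, d(B,C) = √(1² + 4²) = √17 ≈ 4.1231, d(A,C) = √(5² + 1²) = √26 ≈ 5.099.
d(A,B) + d(B,C) - d(A,C) = 6.7082 + 4.1231 - 5.099 = 10.8313 - 5.099 = 5.7323 (to 4 decimal places). This is ≥ 0, so the triangle inequality holds for these points.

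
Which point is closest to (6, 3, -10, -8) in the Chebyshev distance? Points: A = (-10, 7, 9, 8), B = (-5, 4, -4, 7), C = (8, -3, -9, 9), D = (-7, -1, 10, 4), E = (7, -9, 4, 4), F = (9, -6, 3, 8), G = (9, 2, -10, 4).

Distances: d(A) = 19, d(B) = 15, d(C) = 17, d(D) = 20, d(E) = 14, d(F) = 16, d(G) = 12. Nearest: G = (9, 2, -10, 4) with distance 12.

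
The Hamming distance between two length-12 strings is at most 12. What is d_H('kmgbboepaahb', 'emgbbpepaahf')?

Differing positions: 1, 6, 12. Hamming distance = 3. The maximum possible Hamming distance for length-12 strings is 12, so d_H/12 = 3/12 = 0.25.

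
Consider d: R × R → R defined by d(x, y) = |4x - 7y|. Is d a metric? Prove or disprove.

No. d fails symmetry: d(3, 4) = |4·3 - 7·4| = |-16| = 16, but d(4, 3) = |4·4 - 7·3| = |-5| = 5. Since 16 ≠ 5, d(x,y) ≠ d(y,x) in general.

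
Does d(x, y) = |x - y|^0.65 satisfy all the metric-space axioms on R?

Yes. With 0 < p = 0.65 ≤ 1, d(x,y) = |x-y|^0.65 is a metric on R. Non-negativity and symmetry are immediate; |x-y|^0.65 = 0 ⟺ |x-y| = 0 ⟺ x = y. For the triangle inequality, the function t ↦ t^0.65 is subadditive on [0,∞) when p ≤ 1, so |x-z|^0.65 ≤ (|x-y| + |y-z|)^0.65 ≤ |x-y|^0.65 + |y-z|^0.65.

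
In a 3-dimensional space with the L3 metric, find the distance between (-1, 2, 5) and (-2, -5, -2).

(Σ|x_i - y_i|^3)^(1/3) = (|-1 - (-2)|^3 + |2 - (-5)|^3 + |5 - (-2)|^3)^(1/3)
= (1^3 + 7^3 + 7^3)^(1/3) = (1 + 343 + 343)^(1/3) = (687)^(1/3) ≈ 8.8237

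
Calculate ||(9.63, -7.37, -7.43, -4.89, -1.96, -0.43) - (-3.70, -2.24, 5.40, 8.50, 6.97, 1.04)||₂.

√(Σ(x_i - y_i)²) = √((9.63 - (-3.7))² + (-7.37 - (-2.24))² + (-7.43 - 5.4)² + (-4.89 - 8.5)² + (-1.96 - 6.97)² + (-0.43 - 1.04)²)
= √(13.33² + (-5.13)² + (-12.83)² + (-13.39)² + (-8.93)² + (-1.47)²) = √(177.6889 + 26.3169 + 164.6089 + 179.2921 + 79.7449 + 2.1609) = √629.8126 ≈ 25.0961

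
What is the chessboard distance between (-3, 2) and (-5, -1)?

max(|x_i - y_i|) = max(|-3 - (-5)|, |2 - (-1)|) = max(2, 3) = 3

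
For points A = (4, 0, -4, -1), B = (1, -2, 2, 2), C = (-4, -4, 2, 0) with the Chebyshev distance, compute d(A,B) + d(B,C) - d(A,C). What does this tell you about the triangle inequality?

d(A,B) = max(3, 2, 6, 3) = 6, d(B,C) = max(5, 2, 0, 2) = 5, d(A,C) = max(8, 4, 6, 1) = 8.
d(A,B) + d(B,C) - d(A,C) = 6 + 5 - 8 = 11 - 8 = 3. This is ≥ 0, so the triangle inequality holds for these points.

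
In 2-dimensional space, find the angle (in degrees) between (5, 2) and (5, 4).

With u = (5, 2), v = (5, 4):
u·v = 5·5 + 2·4 = 25 + 8 = 33.
|u| = √(5² + 2²) = √29, |v| = √(5² + 4²) = √41, so |u||v| = √(29·41) = √1189.
cos θ = (u·v)/(|u||v|) = 33/√1189 ≈ 0.957024
θ = arccos(0.957024) ≈ 16.86°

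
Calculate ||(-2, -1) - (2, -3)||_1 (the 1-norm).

Σ|x_i - y_i| = |-2 - 2| + |-1 - (-3)| = 4 + 2 = 6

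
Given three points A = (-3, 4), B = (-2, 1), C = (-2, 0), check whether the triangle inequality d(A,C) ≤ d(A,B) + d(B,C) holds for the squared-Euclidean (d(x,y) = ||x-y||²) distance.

d(A,B) = 1² + 3² = 10, d(B,C) = 0² + 1² = 1, d(A,C) = 1² + 4² = 17.
d(A,C) = 17 > 10 + 1 = 11. Triangle inequality is VIOLATED. (Squared-Euclidean is not a metric — this is a counterexample.)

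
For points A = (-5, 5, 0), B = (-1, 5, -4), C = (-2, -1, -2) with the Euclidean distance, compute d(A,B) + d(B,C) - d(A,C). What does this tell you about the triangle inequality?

d(A,B) = √(4² + 0² + 4²) = √32 ≈ 5.6569, d(B,C) = √(1² + 6² + 2²) = √41 ≈ 6.4031, d(A,C) = √(3² + 6² + 2²) = √49 = 7.
d(A,B) + d(B,C) - d(A,C) = 5.6569 + 6.4031 - 7 = 12.06 - 7 = 5.06 (to 4 decimal places). This is ≥ 0, so the triangle inequality holds for these points.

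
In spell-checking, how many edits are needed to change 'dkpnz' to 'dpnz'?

Let D[i][j] be the edit distance between the first i characters of 'dkpnz' and the first j characters of 'dpnz', with D[i][0] = i, D[0][j] = j, and D[i][j] = D[i-1][j-1] if the characters match, else 1 + min(D[i-1][j], D[i][j-1], D[i-1][j-1]). Filling the table (rows: prefixes of 'dkpnz', columns: prefixes of 'dpnz'):
     ε  d  p  n  z
  ε  0  1  2  3  4
  d  1  0  1  2  3
  k  2  1  1  2  3
  p  3  2  1  2  3
  n  4  3  2  1  2
  z  5  4  3  2  1
The bottom-right entry gives D[5][4] = 1, so no sequence of fewer than 1 edit works. Backtracking through the table gives one optimal edit sequence (1 edit):
  dkpnz → dpnz (del k @2)
Edit distance = 1.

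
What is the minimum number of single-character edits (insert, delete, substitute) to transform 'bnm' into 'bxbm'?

Let D[i][j] be the edit distance between the first i characters of 'bnm' and the first j characters of 'bxbm', with D[i][0] = i, D[0][j] = j, and D[i][j] = D[i-1][j-1] if the characters match, else 1 + min(D[i-1][j], D[i][j-1], D[i-1][j-1]). Filling the table (rows: prefixes of 'bnm', columns: prefixes of 'bxbm'):
     ε  b  x  b  m
  ε  0  1  2  3  4
  b  1  0  1  2  3
  n  2  1  1  2  3
  m  3  2  2  2  2
The bottom-right entry gives D[3][4] = 2, so no sequence of fewer than 2 edits works. Backtracking through the table gives one optimal edit sequence (2 edits):
  bnm → bxnm (ins x @2)
  bxnm → bxbm (sub n→b @3)
Edit distance = 2.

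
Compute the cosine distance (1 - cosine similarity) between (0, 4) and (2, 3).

With u = (0, 4), v = (2, 3):
u·v = 0·2 + 4·3 = 0 + 12 = 12.
|u| = √(0² + 4²) = √16, |v| = √(2² + 3²) = √13, so |u||v| = √(16·13) = √208.
cos θ = (u·v)/(|u||v|) = 12/√208 ≈ 0.8321
Cosine distance = 1 - cos θ ≈ 1 - 0.8321 = 0.1679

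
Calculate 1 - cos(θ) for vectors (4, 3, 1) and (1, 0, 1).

With u = (4, 3, 1), v = (1, 0, 1):
u·v = 4·1 + 3·0 + 1·1 = 4 + 0 + 1 = 5.
|u| = √(4² + 3² + 1²) = √26, |v| = √(1² + 0² + 1²) = √2, so |u||v| = √(26·2) = √52.
cos θ = (u·v)/(|u||v|) = 5/√52 ≈ 0.6934
Cosine distance = 1 - cos θ ≈ 1 - 0.6934 = 0.3066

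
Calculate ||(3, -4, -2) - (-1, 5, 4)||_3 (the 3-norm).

(Σ|x_i - y_i|^3)^(1/3) = (|3 - (-1)|^3 + |-4 - 5|^3 + |-2 - 4|^3)^(1/3)
= (4^3 + 9^3 + 6^3)^(1/3) = (64 + 729 + 216)^(1/3) = (1009)^(1/3) ≈ 10.0299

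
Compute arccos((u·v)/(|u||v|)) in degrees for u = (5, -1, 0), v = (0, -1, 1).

With u = (5, -1, 0), v = (0, -1, 1):
u·v = 5·0 + (-1)·(-1) + 0·1 = 0 + 1 + 0 = 1.
|u| = √(5² + (-1)² + 0²) = √26, |v| = √(0² + (-1)² + 1²) = √2, so |u||v| = √(26·2) = √52.
cos θ = (u·v)/(|u||v|) = 1/√52 ≈ 0.138675
θ = arccos(0.138675) ≈ 82.03°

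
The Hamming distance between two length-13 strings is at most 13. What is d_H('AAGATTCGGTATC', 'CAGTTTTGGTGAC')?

Differing positions: 1, 4, 7, 11, 12. Hamming distance = 5. The maximum possible Hamming distance for length-13 strings is 13, so d_H/13 = 5/13 ≈ 0.3846.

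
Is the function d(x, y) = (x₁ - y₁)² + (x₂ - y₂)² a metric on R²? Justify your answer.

No. The squared Euclidean distance fails the triangle inequality. Counterexample: x = (0, 0), y = (4, 4), z = (8, 8). d(x,z) = 8² + 8² = 128, but d(x,y) + d(y,z) = (4² + 4²) + (4² + 4²) = 32 + 32 = 64. Since 128 > 64, the triangle inequality is violated. (Note: √d, the ordinary Euclidean distance, IS a metric.)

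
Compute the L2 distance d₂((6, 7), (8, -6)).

√(Σ(x_i - y_i)²) = √((6 - 8)² + (7 - (-6))²)
= √((-2)² + 13²) = √(4 + 169) = √173 ≈ 13.1529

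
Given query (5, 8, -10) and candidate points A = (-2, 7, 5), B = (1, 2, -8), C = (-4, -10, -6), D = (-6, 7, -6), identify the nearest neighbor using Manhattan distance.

Distances: d(A) = 23, d(B) = 12, d(C) = 31, d(D) = 16. Nearest: B = (1, 2, -8) with distance 12.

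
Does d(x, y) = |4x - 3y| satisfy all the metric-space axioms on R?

No. d fails symmetry: d(1, 2) = |4·1 - 3·2| = |-2| = 2, but d(2, 1) = |4·2 - 3·1| = |5| = 5. Since 2 ≠ 5, d(x,y) ≠ d(y,x) in general.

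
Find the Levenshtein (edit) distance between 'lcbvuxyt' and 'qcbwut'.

Let D[i][j] be the edit distance between the first i characters of 'lcbvuxyt' and the first j characters of 'qcbwut', with D[i][0] = i, D[0][j] = j, and D[i][j] = D[i-1][j-1] if the characters match, else 1 + min(D[i-1][j], D[i][j-1], D[i-1][j-1]). Filling the table (rows: prefixes of 'lcbvuxyt', columns: prefixes of 'qcbwut'):
     ε  q  c  b  w  u  t
  ε  0  1  2  3  4  5  6
  l  1  1  2  3  4  5  6
  c  2  2  1  2  3  4  5
  b  3  3  2  1  2  3  4
  v  4  4  3  2  2  3  4
  u  5  5  4  3  3  2  3
  x  6  6  5  4  4  3  3
  y  7  7  6  5  5  4  4
  t  8  8  7  6  6  5  4
The bottom-right entry gives D[8][6] = 4, so no sequence of fewer than 4 edits works. Backtracking through the table gives one optimal edit sequence (4 edits):
  lcbvuxyt → qcbvuxyt (sub l→q @1)
  qcbvuxyt → qcbwuxyt (sub v→w @4)
  qcbwuxyt → qcbwuyt (del x @6)
  qcbwuyt → qcbwut (del y @6)
Edit distance = 4.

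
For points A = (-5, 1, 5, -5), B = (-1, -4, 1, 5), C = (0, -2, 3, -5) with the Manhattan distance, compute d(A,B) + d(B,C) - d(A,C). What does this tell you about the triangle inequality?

d(A,B) = 4 + 5 + 4 + 10 = 23, d(B,C) = 1 + 2 + 2 + 10 = 15, d(A,C) = 5 + 3 + 2 + 0 = 10.
d(A,B) + d(B,C) - d(A,C) = 23 + 15 - 10 = 38 - 10 = 28. This is ≥ 0, so the triangle inequality holds for these points.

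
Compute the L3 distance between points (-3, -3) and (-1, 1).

(Σ|x_i - y_i|^3)^(1/3) = (|-3 - (-1)|^3 + |-3 - 1|^3)^(1/3)
= (2^3 + 4^3)^(1/3) = (8 + 64)^(1/3) = (72)^(1/3) ≈ 4.1602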